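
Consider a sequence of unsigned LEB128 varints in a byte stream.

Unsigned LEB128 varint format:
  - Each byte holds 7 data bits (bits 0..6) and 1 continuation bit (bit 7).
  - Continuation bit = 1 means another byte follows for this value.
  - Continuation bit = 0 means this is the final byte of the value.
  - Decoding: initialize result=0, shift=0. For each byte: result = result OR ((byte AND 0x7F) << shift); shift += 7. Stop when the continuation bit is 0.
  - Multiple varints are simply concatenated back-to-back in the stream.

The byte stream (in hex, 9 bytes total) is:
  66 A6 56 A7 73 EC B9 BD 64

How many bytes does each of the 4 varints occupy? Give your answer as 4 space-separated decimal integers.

  byte[0]=0x66 cont=0 payload=0x66=102: acc |= 102<<0 -> acc=102 shift=7 [end]
Varint 1: bytes[0:1] = 66 -> value 102 (1 byte(s))
  byte[1]=0xA6 cont=1 payload=0x26=38: acc |= 38<<0 -> acc=38 shift=7
  byte[2]=0x56 cont=0 payload=0x56=86: acc |= 86<<7 -> acc=11046 shift=14 [end]
Varint 2: bytes[1:3] = A6 56 -> value 11046 (2 byte(s))
  byte[3]=0xA7 cont=1 payload=0x27=39: acc |= 39<<0 -> acc=39 shift=7
  byte[4]=0x73 cont=0 payload=0x73=115: acc |= 115<<7 -> acc=14759 shift=14 [end]
Varint 3: bytes[3:5] = A7 73 -> value 14759 (2 byte(s))
  byte[5]=0xEC cont=1 payload=0x6C=108: acc |= 108<<0 -> acc=108 shift=7
  byte[6]=0xB9 cont=1 payload=0x39=57: acc |= 57<<7 -> acc=7404 shift=14
  byte[7]=0xBD cont=1 payload=0x3D=61: acc |= 61<<14 -> acc=1006828 shift=21
  byte[8]=0x64 cont=0 payload=0x64=100: acc |= 100<<21 -> acc=210722028 shift=28 [end]
Varint 4: bytes[5:9] = EC B9 BD 64 -> value 210722028 (4 byte(s))

Answer: 1 2 2 4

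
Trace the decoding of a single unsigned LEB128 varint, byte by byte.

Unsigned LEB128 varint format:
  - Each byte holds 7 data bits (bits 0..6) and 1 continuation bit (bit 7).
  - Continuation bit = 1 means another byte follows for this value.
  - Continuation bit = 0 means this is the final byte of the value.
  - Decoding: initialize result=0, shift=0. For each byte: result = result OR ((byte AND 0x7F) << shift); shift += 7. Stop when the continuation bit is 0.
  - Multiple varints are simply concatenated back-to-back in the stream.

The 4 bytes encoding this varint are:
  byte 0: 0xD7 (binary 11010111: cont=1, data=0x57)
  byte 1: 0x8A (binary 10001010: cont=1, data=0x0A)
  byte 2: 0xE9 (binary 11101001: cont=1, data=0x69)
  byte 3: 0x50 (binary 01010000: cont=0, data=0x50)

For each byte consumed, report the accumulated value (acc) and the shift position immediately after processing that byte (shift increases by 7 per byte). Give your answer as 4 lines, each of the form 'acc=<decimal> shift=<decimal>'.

byte 0=0xD7: payload=0x57=87, contrib = 87<<0 = 87; acc -> 87, shift -> 7
byte 1=0x8A: payload=0x0A=10, contrib = 10<<7 = 1280; acc -> 1367, shift -> 14
byte 2=0xE9: payload=0x69=105, contrib = 105<<14 = 1720320; acc -> 1721687, shift -> 21
byte 3=0x50: payload=0x50=80, contrib = 80<<21 = 167772160; acc -> 169493847, shift -> 28

Answer: acc=87 shift=7
acc=1367 shift=14
acc=1721687 shift=21
acc=169493847 shift=28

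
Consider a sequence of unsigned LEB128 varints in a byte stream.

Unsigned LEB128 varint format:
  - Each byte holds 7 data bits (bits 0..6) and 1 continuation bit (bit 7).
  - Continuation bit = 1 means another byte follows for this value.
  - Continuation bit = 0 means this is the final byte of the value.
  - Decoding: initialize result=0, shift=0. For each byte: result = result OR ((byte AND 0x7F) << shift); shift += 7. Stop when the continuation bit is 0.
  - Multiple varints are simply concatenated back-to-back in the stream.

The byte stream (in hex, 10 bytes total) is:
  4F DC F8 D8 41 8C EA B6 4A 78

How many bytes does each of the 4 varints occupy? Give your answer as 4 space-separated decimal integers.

Answer: 1 4 4 1

Derivation:
  byte[0]=0x4F cont=0 payload=0x4F=79: acc |= 79<<0 -> acc=79 shift=7 [end]
Varint 1: bytes[0:1] = 4F -> value 79 (1 byte(s))
  byte[1]=0xDC cont=1 payload=0x5C=92: acc |= 92<<0 -> acc=92 shift=7
  byte[2]=0xF8 cont=1 payload=0x78=120: acc |= 120<<7 -> acc=15452 shift=14
  byte[3]=0xD8 cont=1 payload=0x58=88: acc |= 88<<14 -> acc=1457244 shift=21
  byte[4]=0x41 cont=0 payload=0x41=65: acc |= 65<<21 -> acc=137772124 shift=28 [end]
Varint 2: bytes[1:5] = DC F8 D8 41 -> value 137772124 (4 byte(s))
  byte[5]=0x8C cont=1 payload=0x0C=12: acc |= 12<<0 -> acc=12 shift=7
  byte[6]=0xEA cont=1 payload=0x6A=106: acc |= 106<<7 -> acc=13580 shift=14
  byte[7]=0xB6 cont=1 payload=0x36=54: acc |= 54<<14 -> acc=898316 shift=21
  byte[8]=0x4A cont=0 payload=0x4A=74: acc |= 74<<21 -> acc=156087564 shift=28 [end]
Varint 3: bytes[5:9] = 8C EA B6 4A -> value 156087564 (4 byte(s))
  byte[9]=0x78 cont=0 payload=0x78=120: acc |= 120<<0 -> acc=120 shift=7 [end]
Varint 4: bytes[9:10] = 78 -> value 120 (1 byte(s))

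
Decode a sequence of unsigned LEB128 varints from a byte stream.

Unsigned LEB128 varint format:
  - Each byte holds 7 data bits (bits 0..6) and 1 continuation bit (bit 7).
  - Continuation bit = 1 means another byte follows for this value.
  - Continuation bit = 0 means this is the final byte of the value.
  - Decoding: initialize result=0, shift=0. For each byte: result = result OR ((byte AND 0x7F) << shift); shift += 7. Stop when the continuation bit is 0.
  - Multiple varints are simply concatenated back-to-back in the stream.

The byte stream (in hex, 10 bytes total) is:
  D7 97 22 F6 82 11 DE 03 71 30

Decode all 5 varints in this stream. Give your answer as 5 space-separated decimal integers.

Answer: 560087 278902 478 113 48

Derivation:
  byte[0]=0xD7 cont=1 payload=0x57=87: acc |= 87<<0 -> acc=87 shift=7
  byte[1]=0x97 cont=1 payload=0x17=23: acc |= 23<<7 -> acc=3031 shift=14
  byte[2]=0x22 cont=0 payload=0x22=34: acc |= 34<<14 -> acc=560087 shift=21 [end]
Varint 1: bytes[0:3] = D7 97 22 -> value 560087 (3 byte(s))
  byte[3]=0xF6 cont=1 payload=0x76=118: acc |= 118<<0 -> acc=118 shift=7
  byte[4]=0x82 cont=1 payload=0x02=2: acc |= 2<<7 -> acc=374 shift=14
  byte[5]=0x11 cont=0 payload=0x11=17: acc |= 17<<14 -> acc=278902 shift=21 [end]
Varint 2: bytes[3:6] = F6 82 11 -> value 278902 (3 byte(s))
  byte[6]=0xDE cont=1 payload=0x5E=94: acc |= 94<<0 -> acc=94 shift=7
  byte[7]=0x03 cont=0 payload=0x03=3: acc |= 3<<7 -> acc=478 shift=14 [end]
Varint 3: bytes[6:8] = DE 03 -> value 478 (2 byte(s))
  byte[8]=0x71 cont=0 payload=0x71=113: acc |= 113<<0 -> acc=113 shift=7 [end]
Varint 4: bytes[8:9] = 71 -> value 113 (1 byte(s))
  byte[9]=0x30 cont=0 payload=0x30=48: acc |= 48<<0 -> acc=48 shift=7 [end]
Varint 5: bytes[9:10] = 30 -> value 48 (1 byte(s))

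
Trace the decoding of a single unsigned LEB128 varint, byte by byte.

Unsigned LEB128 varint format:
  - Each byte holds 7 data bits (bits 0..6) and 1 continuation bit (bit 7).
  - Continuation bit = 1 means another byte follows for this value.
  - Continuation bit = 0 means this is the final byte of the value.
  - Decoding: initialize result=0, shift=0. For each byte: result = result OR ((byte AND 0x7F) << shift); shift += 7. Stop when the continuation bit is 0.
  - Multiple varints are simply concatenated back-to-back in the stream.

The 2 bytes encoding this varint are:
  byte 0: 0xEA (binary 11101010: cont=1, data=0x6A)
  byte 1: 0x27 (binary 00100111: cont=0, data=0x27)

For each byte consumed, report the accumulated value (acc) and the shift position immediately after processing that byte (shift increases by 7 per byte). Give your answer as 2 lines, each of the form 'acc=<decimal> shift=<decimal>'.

Answer: acc=106 shift=7
acc=5098 shift=14

Derivation:
byte 0=0xEA: payload=0x6A=106, contrib = 106<<0 = 106; acc -> 106, shift -> 7
byte 1=0x27: payload=0x27=39, contrib = 39<<7 = 4992; acc -> 5098, shift -> 14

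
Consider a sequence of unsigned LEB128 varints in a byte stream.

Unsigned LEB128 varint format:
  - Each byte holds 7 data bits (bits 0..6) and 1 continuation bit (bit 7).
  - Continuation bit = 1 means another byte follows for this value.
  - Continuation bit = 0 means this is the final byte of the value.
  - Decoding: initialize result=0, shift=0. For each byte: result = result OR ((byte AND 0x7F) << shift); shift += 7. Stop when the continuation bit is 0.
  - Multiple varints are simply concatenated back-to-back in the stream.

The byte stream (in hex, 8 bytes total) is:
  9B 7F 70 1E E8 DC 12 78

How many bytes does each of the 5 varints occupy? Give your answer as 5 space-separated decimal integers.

Answer: 2 1 1 3 1

Derivation:
  byte[0]=0x9B cont=1 payload=0x1B=27: acc |= 27<<0 -> acc=27 shift=7
  byte[1]=0x7F cont=0 payload=0x7F=127: acc |= 127<<7 -> acc=16283 shift=14 [end]
Varint 1: bytes[0:2] = 9B 7F -> value 16283 (2 byte(s))
  byte[2]=0x70 cont=0 payload=0x70=112: acc |= 112<<0 -> acc=112 shift=7 [end]
Varint 2: bytes[2:3] = 70 -> value 112 (1 byte(s))
  byte[3]=0x1E cont=0 payload=0x1E=30: acc |= 30<<0 -> acc=30 shift=7 [end]
Varint 3: bytes[3:4] = 1E -> value 30 (1 byte(s))
  byte[4]=0xE8 cont=1 payload=0x68=104: acc |= 104<<0 -> acc=104 shift=7
  byte[5]=0xDC cont=1 payload=0x5C=92: acc |= 92<<7 -> acc=11880 shift=14
  byte[6]=0x12 cont=0 payload=0x12=18: acc |= 18<<14 -> acc=306792 shift=21 [end]
Varint 4: bytes[4:7] = E8 DC 12 -> value 306792 (3 byte(s))
  byte[7]=0x78 cont=0 payload=0x78=120: acc |= 120<<0 -> acc=120 shift=7 [end]
Varint 5: bytes[7:8] = 78 -> value 120 (1 byte(s))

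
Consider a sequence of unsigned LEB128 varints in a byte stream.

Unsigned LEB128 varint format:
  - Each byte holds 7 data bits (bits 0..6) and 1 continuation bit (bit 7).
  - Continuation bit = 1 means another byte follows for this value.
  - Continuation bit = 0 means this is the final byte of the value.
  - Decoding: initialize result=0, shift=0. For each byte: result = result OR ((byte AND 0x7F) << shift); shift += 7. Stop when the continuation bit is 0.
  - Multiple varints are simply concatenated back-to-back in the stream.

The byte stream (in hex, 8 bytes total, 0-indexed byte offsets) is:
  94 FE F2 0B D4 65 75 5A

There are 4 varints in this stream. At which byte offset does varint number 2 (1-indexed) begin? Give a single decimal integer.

  byte[0]=0x94 cont=1 payload=0x14=20: acc |= 20<<0 -> acc=20 shift=7
  byte[1]=0xFE cont=1 payload=0x7E=126: acc |= 126<<7 -> acc=16148 shift=14
  byte[2]=0xF2 cont=1 payload=0x72=114: acc |= 114<<14 -> acc=1883924 shift=21
  byte[3]=0x0B cont=0 payload=0x0B=11: acc |= 11<<21 -> acc=24952596 shift=28 [end]
Varint 1: bytes[0:4] = 94 FE F2 0B -> value 24952596 (4 byte(s))
  byte[4]=0xD4 cont=1 payload=0x54=84: acc |= 84<<0 -> acc=84 shift=7
  byte[5]=0x65 cont=0 payload=0x65=101: acc |= 101<<7 -> acc=13012 shift=14 [end]
Varint 2: bytes[4:6] = D4 65 -> value 13012 (2 byte(s))
  byte[6]=0x75 cont=0 payload=0x75=117: acc |= 117<<0 -> acc=117 shift=7 [end]
Varint 3: bytes[6:7] = 75 -> value 117 (1 byte(s))
  byte[7]=0x5A cont=0 payload=0x5A=90: acc |= 90<<0 -> acc=90 shift=7 [end]
Varint 4: bytes[7:8] = 5A -> value 90 (1 byte(s))

Answer: 4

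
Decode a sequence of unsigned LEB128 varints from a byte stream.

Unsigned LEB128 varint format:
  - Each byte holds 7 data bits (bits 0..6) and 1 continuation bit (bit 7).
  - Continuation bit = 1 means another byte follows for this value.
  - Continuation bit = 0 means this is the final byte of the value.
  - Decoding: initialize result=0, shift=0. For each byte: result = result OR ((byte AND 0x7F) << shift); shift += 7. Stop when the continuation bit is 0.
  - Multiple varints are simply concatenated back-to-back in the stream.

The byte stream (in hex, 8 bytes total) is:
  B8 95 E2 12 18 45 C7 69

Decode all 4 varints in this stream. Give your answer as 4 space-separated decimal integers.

  byte[0]=0xB8 cont=1 payload=0x38=56: acc |= 56<<0 -> acc=56 shift=7
  byte[1]=0x95 cont=1 payload=0x15=21: acc |= 21<<7 -> acc=2744 shift=14
  byte[2]=0xE2 cont=1 payload=0x62=98: acc |= 98<<14 -> acc=1608376 shift=21
  byte[3]=0x12 cont=0 payload=0x12=18: acc |= 18<<21 -> acc=39357112 shift=28 [end]
Varint 1: bytes[0:4] = B8 95 E2 12 -> value 39357112 (4 byte(s))
  byte[4]=0x18 cont=0 payload=0x18=24: acc |= 24<<0 -> acc=24 shift=7 [end]
Varint 2: bytes[4:5] = 18 -> value 24 (1 byte(s))
  byte[5]=0x45 cont=0 payload=0x45=69: acc |= 69<<0 -> acc=69 shift=7 [end]
Varint 3: bytes[5:6] = 45 -> value 69 (1 byte(s))
  byte[6]=0xC7 cont=1 payload=0x47=71: acc |= 71<<0 -> acc=71 shift=7
  byte[7]=0x69 cont=0 payload=0x69=105: acc |= 105<<7 -> acc=13511 shift=14 [end]
Varint 4: bytes[6:8] = C7 69 -> value 13511 (2 byte(s))

Answer: 39357112 24 69 13511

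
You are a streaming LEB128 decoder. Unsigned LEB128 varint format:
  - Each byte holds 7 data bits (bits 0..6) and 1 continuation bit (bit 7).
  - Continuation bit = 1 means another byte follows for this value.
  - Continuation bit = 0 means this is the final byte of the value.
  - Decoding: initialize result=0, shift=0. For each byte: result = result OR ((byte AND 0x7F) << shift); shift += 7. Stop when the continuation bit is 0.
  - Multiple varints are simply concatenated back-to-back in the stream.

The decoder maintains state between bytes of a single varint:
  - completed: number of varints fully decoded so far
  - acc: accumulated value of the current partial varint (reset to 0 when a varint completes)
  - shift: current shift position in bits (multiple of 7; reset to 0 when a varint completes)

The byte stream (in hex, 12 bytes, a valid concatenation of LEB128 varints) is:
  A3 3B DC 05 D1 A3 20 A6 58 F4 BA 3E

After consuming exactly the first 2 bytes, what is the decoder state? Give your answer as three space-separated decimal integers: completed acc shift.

Answer: 1 0 0

Derivation:
byte[0]=0xA3 cont=1 payload=0x23: acc |= 35<<0 -> completed=0 acc=35 shift=7
byte[1]=0x3B cont=0 payload=0x3B: varint #1 complete (value=7587); reset -> completed=1 acc=0 shift=0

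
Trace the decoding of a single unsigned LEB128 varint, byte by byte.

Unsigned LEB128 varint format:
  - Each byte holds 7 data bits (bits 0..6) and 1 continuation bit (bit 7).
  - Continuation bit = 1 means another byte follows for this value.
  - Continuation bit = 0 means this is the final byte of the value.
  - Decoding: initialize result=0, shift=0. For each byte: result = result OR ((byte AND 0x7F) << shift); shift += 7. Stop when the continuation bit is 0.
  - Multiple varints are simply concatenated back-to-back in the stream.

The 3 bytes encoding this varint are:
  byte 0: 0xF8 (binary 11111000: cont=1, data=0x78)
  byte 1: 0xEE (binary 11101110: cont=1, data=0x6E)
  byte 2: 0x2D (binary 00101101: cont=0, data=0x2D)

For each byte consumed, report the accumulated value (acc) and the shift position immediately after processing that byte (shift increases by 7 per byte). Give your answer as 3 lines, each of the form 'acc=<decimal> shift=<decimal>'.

Answer: acc=120 shift=7
acc=14200 shift=14
acc=751480 shift=21

Derivation:
byte 0=0xF8: payload=0x78=120, contrib = 120<<0 = 120; acc -> 120, shift -> 7
byte 1=0xEE: payload=0x6E=110, contrib = 110<<7 = 14080; acc -> 14200, shift -> 14
byte 2=0x2D: payload=0x2D=45, contrib = 45<<14 = 737280; acc -> 751480, shift -> 21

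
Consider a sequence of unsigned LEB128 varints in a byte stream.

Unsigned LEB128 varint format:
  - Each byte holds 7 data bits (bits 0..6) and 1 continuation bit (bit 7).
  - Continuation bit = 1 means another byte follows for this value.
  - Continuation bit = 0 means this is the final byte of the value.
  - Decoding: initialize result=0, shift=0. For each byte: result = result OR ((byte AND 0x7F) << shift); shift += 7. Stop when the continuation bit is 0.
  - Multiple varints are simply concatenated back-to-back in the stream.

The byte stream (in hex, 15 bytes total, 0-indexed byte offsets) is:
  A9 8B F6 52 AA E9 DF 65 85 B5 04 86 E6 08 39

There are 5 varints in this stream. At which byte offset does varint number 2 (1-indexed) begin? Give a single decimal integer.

Answer: 4

Derivation:
  byte[0]=0xA9 cont=1 payload=0x29=41: acc |= 41<<0 -> acc=41 shift=7
  byte[1]=0x8B cont=1 payload=0x0B=11: acc |= 11<<7 -> acc=1449 shift=14
  byte[2]=0xF6 cont=1 payload=0x76=118: acc |= 118<<14 -> acc=1934761 shift=21
  byte[3]=0x52 cont=0 payload=0x52=82: acc |= 82<<21 -> acc=173901225 shift=28 [end]
Varint 1: bytes[0:4] = A9 8B F6 52 -> value 173901225 (4 byte(s))
  byte[4]=0xAA cont=1 payload=0x2A=42: acc |= 42<<0 -> acc=42 shift=7
  byte[5]=0xE9 cont=1 payload=0x69=105: acc |= 105<<7 -> acc=13482 shift=14
  byte[6]=0xDF cont=1 payload=0x5F=95: acc |= 95<<14 -> acc=1569962 shift=21
  byte[7]=0x65 cont=0 payload=0x65=101: acc |= 101<<21 -> acc=213382314 shift=28 [end]
Varint 2: bytes[4:8] = AA E9 DF 65 -> value 213382314 (4 byte(s))
  byte[8]=0x85 cont=1 payload=0x05=5: acc |= 5<<0 -> acc=5 shift=7
  byte[9]=0xB5 cont=1 payload=0x35=53: acc |= 53<<7 -> acc=6789 shift=14
  byte[10]=0x04 cont=0 payload=0x04=4: acc |= 4<<14 -> acc=72325 shift=21 [end]
Varint 3: bytes[8:11] = 85 B5 04 -> value 72325 (3 byte(s))
  byte[11]=0x86 cont=1 payload=0x06=6: acc |= 6<<0 -> acc=6 shift=7
  byte[12]=0xE6 cont=1 payload=0x66=102: acc |= 102<<7 -> acc=13062 shift=14
  byte[13]=0x08 cont=0 payload=0x08=8: acc |= 8<<14 -> acc=144134 shift=21 [end]
Varint 4: bytes[11:14] = 86 E6 08 -> value 144134 (3 byte(s))
  byte[14]=0x39 cont=0 payload=0x39=57: acc |= 57<<0 -> acc=57 shift=7 [end]
Varint 5: bytes[14:15] = 39 -> value 57 (1 byte(s))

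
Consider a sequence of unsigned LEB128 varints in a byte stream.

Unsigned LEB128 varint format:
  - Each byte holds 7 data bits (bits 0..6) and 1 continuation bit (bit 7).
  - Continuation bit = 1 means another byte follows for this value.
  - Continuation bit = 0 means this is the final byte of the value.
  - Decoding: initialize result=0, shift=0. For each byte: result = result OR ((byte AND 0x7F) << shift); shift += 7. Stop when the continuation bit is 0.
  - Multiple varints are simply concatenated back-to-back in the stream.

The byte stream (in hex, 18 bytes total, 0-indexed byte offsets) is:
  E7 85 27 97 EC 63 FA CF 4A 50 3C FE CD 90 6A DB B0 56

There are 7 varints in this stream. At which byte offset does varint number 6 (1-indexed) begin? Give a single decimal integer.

  byte[0]=0xE7 cont=1 payload=0x67=103: acc |= 103<<0 -> acc=103 shift=7
  byte[1]=0x85 cont=1 payload=0x05=5: acc |= 5<<7 -> acc=743 shift=14
  byte[2]=0x27 cont=0 payload=0x27=39: acc |= 39<<14 -> acc=639719 shift=21 [end]
Varint 1: bytes[0:3] = E7 85 27 -> value 639719 (3 byte(s))
  byte[3]=0x97 cont=1 payload=0x17=23: acc |= 23<<0 -> acc=23 shift=7
  byte[4]=0xEC cont=1 payload=0x6C=108: acc |= 108<<7 -> acc=13847 shift=14
  byte[5]=0x63 cont=0 payload=0x63=99: acc |= 99<<14 -> acc=1635863 shift=21 [end]
Varint 2: bytes[3:6] = 97 EC 63 -> value 1635863 (3 byte(s))
  byte[6]=0xFA cont=1 payload=0x7A=122: acc |= 122<<0 -> acc=122 shift=7
  byte[7]=0xCF cont=1 payload=0x4F=79: acc |= 79<<7 -> acc=10234 shift=14
  byte[8]=0x4A cont=0 payload=0x4A=74: acc |= 74<<14 -> acc=1222650 shift=21 [end]
Varint 3: bytes[6:9] = FA CF 4A -> value 1222650 (3 byte(s))
  byte[9]=0x50 cont=0 payload=0x50=80: acc |= 80<<0 -> acc=80 shift=7 [end]
Varint 4: bytes[9:10] = 50 -> value 80 (1 byte(s))
  byte[10]=0x3C cont=0 payload=0x3C=60: acc |= 60<<0 -> acc=60 shift=7 [end]
Varint 5: bytes[10:11] = 3C -> value 60 (1 byte(s))
  byte[11]=0xFE cont=1 payload=0x7E=126: acc |= 126<<0 -> acc=126 shift=7
  byte[12]=0xCD cont=1 payload=0x4D=77: acc |= 77<<7 -> acc=9982 shift=14
  byte[13]=0x90 cont=1 payload=0x10=16: acc |= 16<<14 -> acc=272126 shift=21
  byte[14]=0x6A cont=0 payload=0x6A=106: acc |= 106<<21 -> acc=222570238 shift=28 [end]
Varint 6: bytes[11:15] = FE CD 90 6A -> value 222570238 (4 byte(s))
  byte[15]=0xDB cont=1 payload=0x5B=91: acc |= 91<<0 -> acc=91 shift=7
  byte[16]=0xB0 cont=1 payload=0x30=48: acc |= 48<<7 -> acc=6235 shift=14
  byte[17]=0x56 cont=0 payload=0x56=86: acc |= 86<<14 -> acc=1415259 shift=21 [end]
Varint 7: bytes[15:18] = DB B0 56 -> value 1415259 (3 byte(s))

Answer: 11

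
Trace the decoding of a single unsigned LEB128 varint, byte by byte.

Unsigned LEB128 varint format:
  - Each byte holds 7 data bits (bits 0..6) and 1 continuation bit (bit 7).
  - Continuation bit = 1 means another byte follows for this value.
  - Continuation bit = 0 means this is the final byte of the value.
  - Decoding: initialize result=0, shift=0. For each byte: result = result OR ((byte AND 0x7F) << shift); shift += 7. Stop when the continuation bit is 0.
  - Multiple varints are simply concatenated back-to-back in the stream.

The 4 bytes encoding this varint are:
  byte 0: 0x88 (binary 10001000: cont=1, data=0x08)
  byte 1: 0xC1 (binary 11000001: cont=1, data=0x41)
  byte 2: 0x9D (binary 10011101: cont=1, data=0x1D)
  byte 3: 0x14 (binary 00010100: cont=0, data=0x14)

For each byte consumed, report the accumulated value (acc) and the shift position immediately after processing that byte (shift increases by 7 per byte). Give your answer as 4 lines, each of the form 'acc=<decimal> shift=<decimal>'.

byte 0=0x88: payload=0x08=8, contrib = 8<<0 = 8; acc -> 8, shift -> 7
byte 1=0xC1: payload=0x41=65, contrib = 65<<7 = 8320; acc -> 8328, shift -> 14
byte 2=0x9D: payload=0x1D=29, contrib = 29<<14 = 475136; acc -> 483464, shift -> 21
byte 3=0x14: payload=0x14=20, contrib = 20<<21 = 41943040; acc -> 42426504, shift -> 28

Answer: acc=8 shift=7
acc=8328 shift=14
acc=483464 shift=21
acc=42426504 shift=28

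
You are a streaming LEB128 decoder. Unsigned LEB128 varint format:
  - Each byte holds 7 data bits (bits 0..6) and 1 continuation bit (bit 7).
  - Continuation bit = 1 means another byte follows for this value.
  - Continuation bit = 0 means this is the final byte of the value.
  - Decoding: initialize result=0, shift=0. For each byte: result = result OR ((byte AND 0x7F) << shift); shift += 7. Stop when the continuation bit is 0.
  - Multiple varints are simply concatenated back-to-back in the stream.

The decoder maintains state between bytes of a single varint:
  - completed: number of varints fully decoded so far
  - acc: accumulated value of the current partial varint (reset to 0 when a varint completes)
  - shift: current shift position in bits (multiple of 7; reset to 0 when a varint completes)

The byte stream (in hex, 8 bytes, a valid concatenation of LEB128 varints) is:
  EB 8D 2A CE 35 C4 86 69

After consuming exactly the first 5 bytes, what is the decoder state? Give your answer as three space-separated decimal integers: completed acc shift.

byte[0]=0xEB cont=1 payload=0x6B: acc |= 107<<0 -> completed=0 acc=107 shift=7
byte[1]=0x8D cont=1 payload=0x0D: acc |= 13<<7 -> completed=0 acc=1771 shift=14
byte[2]=0x2A cont=0 payload=0x2A: varint #1 complete (value=689899); reset -> completed=1 acc=0 shift=0
byte[3]=0xCE cont=1 payload=0x4E: acc |= 78<<0 -> completed=1 acc=78 shift=7
byte[4]=0x35 cont=0 payload=0x35: varint #2 complete (value=6862); reset -> completed=2 acc=0 shift=0

Answer: 2 0 0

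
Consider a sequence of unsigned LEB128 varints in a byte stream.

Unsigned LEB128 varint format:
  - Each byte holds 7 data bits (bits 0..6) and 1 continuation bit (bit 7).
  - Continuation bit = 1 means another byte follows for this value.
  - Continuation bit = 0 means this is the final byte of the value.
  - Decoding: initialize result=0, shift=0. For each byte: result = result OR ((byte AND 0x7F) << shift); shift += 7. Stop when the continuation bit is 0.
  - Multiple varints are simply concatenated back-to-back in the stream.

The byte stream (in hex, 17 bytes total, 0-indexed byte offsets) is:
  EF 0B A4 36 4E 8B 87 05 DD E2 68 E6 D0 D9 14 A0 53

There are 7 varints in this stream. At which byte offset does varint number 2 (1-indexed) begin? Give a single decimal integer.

Answer: 2

Derivation:
  byte[0]=0xEF cont=1 payload=0x6F=111: acc |= 111<<0 -> acc=111 shift=7
  byte[1]=0x0B cont=0 payload=0x0B=11: acc |= 11<<7 -> acc=1519 shift=14 [end]
Varint 1: bytes[0:2] = EF 0B -> value 1519 (2 byte(s))
  byte[2]=0xA4 cont=1 payload=0x24=36: acc |= 36<<0 -> acc=36 shift=7
  byte[3]=0x36 cont=0 payload=0x36=54: acc |= 54<<7 -> acc=6948 shift=14 [end]
Varint 2: bytes[2:4] = A4 36 -> value 6948 (2 byte(s))
  byte[4]=0x4E cont=0 payload=0x4E=78: acc |= 78<<0 -> acc=78 shift=7 [end]
Varint 3: bytes[4:5] = 4E -> value 78 (1 byte(s))
  byte[5]=0x8B cont=1 payload=0x0B=11: acc |= 11<<0 -> acc=11 shift=7
  byte[6]=0x87 cont=1 payload=0x07=7: acc |= 7<<7 -> acc=907 shift=14
  byte[7]=0x05 cont=0 payload=0x05=5: acc |= 5<<14 -> acc=82827 shift=21 [end]
Varint 4: bytes[5:8] = 8B 87 05 -> value 82827 (3 byte(s))
  byte[8]=0xDD cont=1 payload=0x5D=93: acc |= 93<<0 -> acc=93 shift=7
  byte[9]=0xE2 cont=1 payload=0x62=98: acc |= 98<<7 -> acc=12637 shift=14
  byte[10]=0x68 cont=0 payload=0x68=104: acc |= 104<<14 -> acc=1716573 shift=21 [end]
Varint 5: bytes[8:11] = DD E2 68 -> value 1716573 (3 byte(s))
  byte[11]=0xE6 cont=1 payload=0x66=102: acc |= 102<<0 -> acc=102 shift=7
  byte[12]=0xD0 cont=1 payload=0x50=80: acc |= 80<<7 -> acc=10342 shift=14
  byte[13]=0xD9 cont=1 payload=0x59=89: acc |= 89<<14 -> acc=1468518 shift=21
  byte[14]=0x14 cont=0 payload=0x14=20: acc |= 20<<21 -> acc=43411558 shift=28 [end]
Varint 6: bytes[11:15] = E6 D0 D9 14 -> value 43411558 (4 byte(s))
  byte[15]=0xA0 cont=1 payload=0x20=32: acc |= 32<<0 -> acc=32 shift=7
  byte[16]=0x53 cont=0 payload=0x53=83: acc |= 83<<7 -> acc=10656 shift=14 [end]
Varint 7: bytes[15:17] = A0 53 -> value 10656 (2 byte(s))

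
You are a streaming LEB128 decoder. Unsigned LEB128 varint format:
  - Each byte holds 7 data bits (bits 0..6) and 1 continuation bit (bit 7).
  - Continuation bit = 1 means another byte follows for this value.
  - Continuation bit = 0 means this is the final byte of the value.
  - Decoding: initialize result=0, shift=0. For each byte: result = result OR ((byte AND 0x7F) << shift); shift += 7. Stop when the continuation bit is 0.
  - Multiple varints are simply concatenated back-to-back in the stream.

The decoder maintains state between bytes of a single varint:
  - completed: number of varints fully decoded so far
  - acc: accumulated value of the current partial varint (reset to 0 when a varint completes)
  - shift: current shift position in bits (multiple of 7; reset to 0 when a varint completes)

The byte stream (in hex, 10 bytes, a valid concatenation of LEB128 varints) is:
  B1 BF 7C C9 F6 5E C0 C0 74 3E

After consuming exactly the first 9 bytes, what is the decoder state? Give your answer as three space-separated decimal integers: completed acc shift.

Answer: 3 0 0

Derivation:
byte[0]=0xB1 cont=1 payload=0x31: acc |= 49<<0 -> completed=0 acc=49 shift=7
byte[1]=0xBF cont=1 payload=0x3F: acc |= 63<<7 -> completed=0 acc=8113 shift=14
byte[2]=0x7C cont=0 payload=0x7C: varint #1 complete (value=2039729); reset -> completed=1 acc=0 shift=0
byte[3]=0xC9 cont=1 payload=0x49: acc |= 73<<0 -> completed=1 acc=73 shift=7
byte[4]=0xF6 cont=1 payload=0x76: acc |= 118<<7 -> completed=1 acc=15177 shift=14
byte[5]=0x5E cont=0 payload=0x5E: varint #2 complete (value=1555273); reset -> completed=2 acc=0 shift=0
byte[6]=0xC0 cont=1 payload=0x40: acc |= 64<<0 -> completed=2 acc=64 shift=7
byte[7]=0xC0 cont=1 payload=0x40: acc |= 64<<7 -> completed=2 acc=8256 shift=14
byte[8]=0x74 cont=0 payload=0x74: varint #3 complete (value=1908800); reset -> completed=3 acc=0 shift=0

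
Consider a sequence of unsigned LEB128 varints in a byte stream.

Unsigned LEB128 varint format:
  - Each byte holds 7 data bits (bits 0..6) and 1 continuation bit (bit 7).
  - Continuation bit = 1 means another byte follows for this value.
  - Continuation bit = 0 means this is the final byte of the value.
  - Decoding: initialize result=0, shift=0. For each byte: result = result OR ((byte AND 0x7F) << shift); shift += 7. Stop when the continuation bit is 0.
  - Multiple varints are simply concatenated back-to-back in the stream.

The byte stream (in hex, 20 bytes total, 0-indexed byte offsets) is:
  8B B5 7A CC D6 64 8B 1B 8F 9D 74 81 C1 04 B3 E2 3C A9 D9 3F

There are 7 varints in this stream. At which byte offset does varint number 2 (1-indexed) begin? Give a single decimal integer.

Answer: 3

Derivation:
  byte[0]=0x8B cont=1 payload=0x0B=11: acc |= 11<<0 -> acc=11 shift=7
  byte[1]=0xB5 cont=1 payload=0x35=53: acc |= 53<<7 -> acc=6795 shift=14
  byte[2]=0x7A cont=0 payload=0x7A=122: acc |= 122<<14 -> acc=2005643 shift=21 [end]
Varint 1: bytes[0:3] = 8B B5 7A -> value 2005643 (3 byte(s))
  byte[3]=0xCC cont=1 payload=0x4C=76: acc |= 76<<0 -> acc=76 shift=7
  byte[4]=0xD6 cont=1 payload=0x56=86: acc |= 86<<7 -> acc=11084 shift=14
  byte[5]=0x64 cont=0 payload=0x64=100: acc |= 100<<14 -> acc=1649484 shift=21 [end]
Varint 2: bytes[3:6] = CC D6 64 -> value 1649484 (3 byte(s))
  byte[6]=0x8B cont=1 payload=0x0B=11: acc |= 11<<0 -> acc=11 shift=7
  byte[7]=0x1B cont=0 payload=0x1B=27: acc |= 27<<7 -> acc=3467 shift=14 [end]
Varint 3: bytes[6:8] = 8B 1B -> value 3467 (2 byte(s))
  byte[8]=0x8F cont=1 payload=0x0F=15: acc |= 15<<0 -> acc=15 shift=7
  byte[9]=0x9D cont=1 payload=0x1D=29: acc |= 29<<7 -> acc=3727 shift=14
  byte[10]=0x74 cont=0 payload=0x74=116: acc |= 116<<14 -> acc=1904271 shift=21 [end]
Varint 4: bytes[8:11] = 8F 9D 74 -> value 1904271 (3 byte(s))
  byte[11]=0x81 cont=1 payload=0x01=1: acc |= 1<<0 -> acc=1 shift=7
  byte[12]=0xC1 cont=1 payload=0x41=65: acc |= 65<<7 -> acc=8321 shift=14
  byte[13]=0x04 cont=0 payload=0x04=4: acc |= 4<<14 -> acc=73857 shift=21 [end]
Varint 5: bytes[11:14] = 81 C1 04 -> value 73857 (3 byte(s))
  byte[14]=0xB3 cont=1 payload=0x33=51: acc |= 51<<0 -> acc=51 shift=7
  byte[15]=0xE2 cont=1 payload=0x62=98: acc |= 98<<7 -> acc=12595 shift=14
  byte[16]=0x3C cont=0 payload=0x3C=60: acc |= 60<<14 -> acc=995635 shift=21 [end]
Varint 6: bytes[14:17] = B3 E2 3C -> value 995635 (3 byte(s))
  byte[17]=0xA9 cont=1 payload=0x29=41: acc |= 41<<0 -> acc=41 shift=7
  byte[18]=0xD9 cont=1 payload=0x59=89: acc |= 89<<7 -> acc=11433 shift=14
  byte[19]=0x3F cont=0 payload=0x3F=63: acc |= 63<<14 -> acc=1043625 shift=21 [end]
Varint 7: bytes[17:20] = A9 D9 3F -> value 1043625 (3 byte(s))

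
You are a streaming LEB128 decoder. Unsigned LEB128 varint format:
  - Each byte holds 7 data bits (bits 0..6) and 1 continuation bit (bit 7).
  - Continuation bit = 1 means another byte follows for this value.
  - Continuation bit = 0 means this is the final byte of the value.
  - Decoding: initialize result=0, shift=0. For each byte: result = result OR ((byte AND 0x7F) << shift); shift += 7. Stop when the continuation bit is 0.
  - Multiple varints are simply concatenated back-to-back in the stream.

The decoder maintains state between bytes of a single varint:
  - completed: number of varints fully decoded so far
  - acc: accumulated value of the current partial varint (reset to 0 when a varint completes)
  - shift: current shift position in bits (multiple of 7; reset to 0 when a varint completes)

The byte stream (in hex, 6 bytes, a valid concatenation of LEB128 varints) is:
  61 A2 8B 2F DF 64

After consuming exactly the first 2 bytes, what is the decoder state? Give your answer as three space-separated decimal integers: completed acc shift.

Answer: 1 34 7

Derivation:
byte[0]=0x61 cont=0 payload=0x61: varint #1 complete (value=97); reset -> completed=1 acc=0 shift=0
byte[1]=0xA2 cont=1 payload=0x22: acc |= 34<<0 -> completed=1 acc=34 shift=7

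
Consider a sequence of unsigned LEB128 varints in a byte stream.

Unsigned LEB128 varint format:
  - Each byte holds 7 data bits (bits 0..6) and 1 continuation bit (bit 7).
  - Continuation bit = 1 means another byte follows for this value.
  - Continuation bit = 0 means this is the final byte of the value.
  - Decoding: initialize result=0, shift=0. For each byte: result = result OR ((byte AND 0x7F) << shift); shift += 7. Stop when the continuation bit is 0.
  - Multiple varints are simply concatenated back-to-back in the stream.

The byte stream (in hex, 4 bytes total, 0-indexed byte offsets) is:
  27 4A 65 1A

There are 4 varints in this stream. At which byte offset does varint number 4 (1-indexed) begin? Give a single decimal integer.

  byte[0]=0x27 cont=0 payload=0x27=39: acc |= 39<<0 -> acc=39 shift=7 [end]
Varint 1: bytes[0:1] = 27 -> value 39 (1 byte(s))
  byte[1]=0x4A cont=0 payload=0x4A=74: acc |= 74<<0 -> acc=74 shift=7 [end]
Varint 2: bytes[1:2] = 4A -> value 74 (1 byte(s))
  byte[2]=0x65 cont=0 payload=0x65=101: acc |= 101<<0 -> acc=101 shift=7 [end]
Varint 3: bytes[2:3] = 65 -> value 101 (1 byte(s))
  byte[3]=0x1A cont=0 payload=0x1A=26: acc |= 26<<0 -> acc=26 shift=7 [end]
Varint 4: bytes[3:4] = 1A -> value 26 (1 byte(s))

Answer: 3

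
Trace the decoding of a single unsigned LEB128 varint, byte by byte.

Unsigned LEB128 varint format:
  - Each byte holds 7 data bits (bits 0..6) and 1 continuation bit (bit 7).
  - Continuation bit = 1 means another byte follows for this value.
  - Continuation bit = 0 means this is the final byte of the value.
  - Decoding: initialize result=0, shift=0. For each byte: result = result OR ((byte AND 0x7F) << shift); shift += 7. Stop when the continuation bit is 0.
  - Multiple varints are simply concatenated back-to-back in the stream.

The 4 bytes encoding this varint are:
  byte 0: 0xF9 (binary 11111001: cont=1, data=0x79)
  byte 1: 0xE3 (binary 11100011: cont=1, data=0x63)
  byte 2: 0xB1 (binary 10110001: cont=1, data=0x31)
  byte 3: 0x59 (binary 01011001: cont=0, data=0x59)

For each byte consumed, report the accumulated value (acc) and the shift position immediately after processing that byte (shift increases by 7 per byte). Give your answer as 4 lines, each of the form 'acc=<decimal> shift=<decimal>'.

Answer: acc=121 shift=7
acc=12793 shift=14
acc=815609 shift=21
acc=187462137 shift=28

Derivation:
byte 0=0xF9: payload=0x79=121, contrib = 121<<0 = 121; acc -> 121, shift -> 7
byte 1=0xE3: payload=0x63=99, contrib = 99<<7 = 12672; acc -> 12793, shift -> 14
byte 2=0xB1: payload=0x31=49, contrib = 49<<14 = 802816; acc -> 815609, shift -> 21
byte 3=0x59: payload=0x59=89, contrib = 89<<21 = 186646528; acc -> 187462137, shift -> 28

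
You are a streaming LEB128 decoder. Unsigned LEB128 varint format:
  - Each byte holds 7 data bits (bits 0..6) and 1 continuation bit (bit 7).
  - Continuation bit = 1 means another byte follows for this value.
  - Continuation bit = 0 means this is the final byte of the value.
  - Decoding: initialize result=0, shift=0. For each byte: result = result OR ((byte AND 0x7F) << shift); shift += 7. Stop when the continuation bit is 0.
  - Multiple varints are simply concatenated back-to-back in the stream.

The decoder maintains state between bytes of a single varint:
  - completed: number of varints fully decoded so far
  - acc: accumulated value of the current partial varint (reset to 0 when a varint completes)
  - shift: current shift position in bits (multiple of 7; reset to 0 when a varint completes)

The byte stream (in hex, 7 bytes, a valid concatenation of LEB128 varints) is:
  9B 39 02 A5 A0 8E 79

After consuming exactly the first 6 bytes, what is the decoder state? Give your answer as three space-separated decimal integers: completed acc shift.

Answer: 2 233509 21

Derivation:
byte[0]=0x9B cont=1 payload=0x1B: acc |= 27<<0 -> completed=0 acc=27 shift=7
byte[1]=0x39 cont=0 payload=0x39: varint #1 complete (value=7323); reset -> completed=1 acc=0 shift=0
byte[2]=0x02 cont=0 payload=0x02: varint #2 complete (value=2); reset -> completed=2 acc=0 shift=0
byte[3]=0xA5 cont=1 payload=0x25: acc |= 37<<0 -> completed=2 acc=37 shift=7
byte[4]=0xA0 cont=1 payload=0x20: acc |= 32<<7 -> completed=2 acc=4133 shift=14
byte[5]=0x8E cont=1 payload=0x0E: acc |= 14<<14 -> completed=2 acc=233509 shift=21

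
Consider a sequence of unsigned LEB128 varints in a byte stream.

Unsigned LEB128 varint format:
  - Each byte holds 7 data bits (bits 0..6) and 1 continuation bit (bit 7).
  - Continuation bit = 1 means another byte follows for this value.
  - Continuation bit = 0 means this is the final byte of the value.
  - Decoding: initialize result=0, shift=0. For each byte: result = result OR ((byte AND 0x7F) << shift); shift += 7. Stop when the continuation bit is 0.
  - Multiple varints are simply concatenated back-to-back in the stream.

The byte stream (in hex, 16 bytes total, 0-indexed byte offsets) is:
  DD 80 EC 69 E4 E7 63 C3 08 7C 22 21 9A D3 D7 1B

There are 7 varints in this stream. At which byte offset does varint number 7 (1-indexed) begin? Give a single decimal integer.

  byte[0]=0xDD cont=1 payload=0x5D=93: acc |= 93<<0 -> acc=93 shift=7
  byte[1]=0x80 cont=1 payload=0x00=0: acc |= 0<<7 -> acc=93 shift=14
  byte[2]=0xEC cont=1 payload=0x6C=108: acc |= 108<<14 -> acc=1769565 shift=21
  byte[3]=0x69 cont=0 payload=0x69=105: acc |= 105<<21 -> acc=221970525 shift=28 [end]
Varint 1: bytes[0:4] = DD 80 EC 69 -> value 221970525 (4 byte(s))
  byte[4]=0xE4 cont=1 payload=0x64=100: acc |= 100<<0 -> acc=100 shift=7
  byte[5]=0xE7 cont=1 payload=0x67=103: acc |= 103<<7 -> acc=13284 shift=14
  byte[6]=0x63 cont=0 payload=0x63=99: acc |= 99<<14 -> acc=1635300 shift=21 [end]
Varint 2: bytes[4:7] = E4 E7 63 -> value 1635300 (3 byte(s))
  byte[7]=0xC3 cont=1 payload=0x43=67: acc |= 67<<0 -> acc=67 shift=7
  byte[8]=0x08 cont=0 payload=0x08=8: acc |= 8<<7 -> acc=1091 shift=14 [end]
Varint 3: bytes[7:9] = C3 08 -> value 1091 (2 byte(s))
  byte[9]=0x7C cont=0 payload=0x7C=124: acc |= 124<<0 -> acc=124 shift=7 [end]
Varint 4: bytes[9:10] = 7C -> value 124 (1 byte(s))
  byte[10]=0x22 cont=0 payload=0x22=34: acc |= 34<<0 -> acc=34 shift=7 [end]
Varint 5: bytes[10:11] = 22 -> value 34 (1 byte(s))
  byte[11]=0x21 cont=0 payload=0x21=33: acc |= 33<<0 -> acc=33 shift=7 [end]
Varint 6: bytes[11:12] = 21 -> value 33 (1 byte(s))
  byte[12]=0x9A cont=1 payload=0x1A=26: acc |= 26<<0 -> acc=26 shift=7
  byte[13]=0xD3 cont=1 payload=0x53=83: acc |= 83<<7 -> acc=10650 shift=14
  byte[14]=0xD7 cont=1 payload=0x57=87: acc |= 87<<14 -> acc=1436058 shift=21
  byte[15]=0x1B cont=0 payload=0x1B=27: acc |= 27<<21 -> acc=58059162 shift=28 [end]
Varint 7: bytes[12:16] = 9A D3 D7 1B -> value 58059162 (4 byte(s))

Answer: 12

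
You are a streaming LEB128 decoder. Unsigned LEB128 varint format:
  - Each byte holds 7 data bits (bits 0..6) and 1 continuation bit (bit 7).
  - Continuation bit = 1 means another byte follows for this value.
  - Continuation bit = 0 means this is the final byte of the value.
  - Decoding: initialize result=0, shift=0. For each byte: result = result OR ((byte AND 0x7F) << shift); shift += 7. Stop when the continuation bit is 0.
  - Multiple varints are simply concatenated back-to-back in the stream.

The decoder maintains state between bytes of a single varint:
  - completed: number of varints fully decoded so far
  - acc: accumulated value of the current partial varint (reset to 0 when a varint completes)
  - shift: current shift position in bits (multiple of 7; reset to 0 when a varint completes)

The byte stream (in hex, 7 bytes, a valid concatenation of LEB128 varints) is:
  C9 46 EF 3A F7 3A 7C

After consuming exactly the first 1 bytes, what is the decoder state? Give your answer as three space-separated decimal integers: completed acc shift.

Answer: 0 73 7

Derivation:
byte[0]=0xC9 cont=1 payload=0x49: acc |= 73<<0 -> completed=0 acc=73 shift=7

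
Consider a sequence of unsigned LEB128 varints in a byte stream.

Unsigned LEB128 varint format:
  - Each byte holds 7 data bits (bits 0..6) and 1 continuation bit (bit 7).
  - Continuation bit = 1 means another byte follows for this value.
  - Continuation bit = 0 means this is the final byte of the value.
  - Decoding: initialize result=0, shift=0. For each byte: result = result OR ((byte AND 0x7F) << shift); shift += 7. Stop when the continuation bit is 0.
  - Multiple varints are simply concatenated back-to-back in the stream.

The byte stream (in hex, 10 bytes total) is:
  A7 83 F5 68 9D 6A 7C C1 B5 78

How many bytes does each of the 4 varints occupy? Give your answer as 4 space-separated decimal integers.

Answer: 4 2 1 3

Derivation:
  byte[0]=0xA7 cont=1 payload=0x27=39: acc |= 39<<0 -> acc=39 shift=7
  byte[1]=0x83 cont=1 payload=0x03=3: acc |= 3<<7 -> acc=423 shift=14
  byte[2]=0xF5 cont=1 payload=0x75=117: acc |= 117<<14 -> acc=1917351 shift=21
  byte[3]=0x68 cont=0 payload=0x68=104: acc |= 104<<21 -> acc=220021159 shift=28 [end]
Varint 1: bytes[0:4] = A7 83 F5 68 -> value 220021159 (4 byte(s))
  byte[4]=0x9D cont=1 payload=0x1D=29: acc |= 29<<0 -> acc=29 shift=7
  byte[5]=0x6A cont=0 payload=0x6A=106: acc |= 106<<7 -> acc=13597 shift=14 [end]
Varint 2: bytes[4:6] = 9D 6A -> value 13597 (2 byte(s))
  byte[6]=0x7C cont=0 payload=0x7C=124: acc |= 124<<0 -> acc=124 shift=7 [end]
Varint 3: bytes[6:7] = 7C -> value 124 (1 byte(s))
  byte[7]=0xC1 cont=1 payload=0x41=65: acc |= 65<<0 -> acc=65 shift=7
  byte[8]=0xB5 cont=1 payload=0x35=53: acc |= 53<<7 -> acc=6849 shift=14
  byte[9]=0x78 cont=0 payload=0x78=120: acc |= 120<<14 -> acc=1972929 shift=21 [end]
Varint 4: bytes[7:10] = C1 B5 78 -> value 1972929 (3 byte(s))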